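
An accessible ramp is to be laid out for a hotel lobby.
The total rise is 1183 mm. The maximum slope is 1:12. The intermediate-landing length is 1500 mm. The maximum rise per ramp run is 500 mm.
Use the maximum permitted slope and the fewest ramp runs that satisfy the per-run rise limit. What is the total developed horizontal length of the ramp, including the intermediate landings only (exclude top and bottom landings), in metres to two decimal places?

17.20 m

At most 500 each: 1183/500 = 2.37, giving 3 ramp runs. That means 2 intermediate landings.
Ramp run (horizontal) at 1:12: 1183 × 12 = 14196 mm.
Intermediate landings: 2 × 1500 = 3000 mm.
Developed length = 14196 + 3000 = 17196 mm.
= 17.20 m.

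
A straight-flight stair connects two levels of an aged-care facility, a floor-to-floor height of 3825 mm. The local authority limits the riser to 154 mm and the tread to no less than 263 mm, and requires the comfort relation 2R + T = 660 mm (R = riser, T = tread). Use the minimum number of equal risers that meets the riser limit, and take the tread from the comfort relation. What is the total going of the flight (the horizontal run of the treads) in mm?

8496 mm

At most 154 each: 3825/154 = 24.84, giving 25 risers.
Riser R = 3825 / 25 = 153 mm, within the 154 mm limit.
T = 660 − 2·153 = 354 mm, which satisfies the 263 mm minimum.
Going = (25 − 1) × 354 = 8496 mm.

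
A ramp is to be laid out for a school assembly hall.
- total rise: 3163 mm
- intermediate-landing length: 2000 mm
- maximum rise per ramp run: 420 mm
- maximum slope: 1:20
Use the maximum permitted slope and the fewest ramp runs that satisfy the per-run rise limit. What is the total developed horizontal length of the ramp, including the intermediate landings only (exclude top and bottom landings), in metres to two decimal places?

77.26 m

3163 / 420 = 7.531 → round up to 8 ramp runs. That means 7 intermediate landings.
Horizontal run for 3163 mm of rise at 1:20 is 3163 × 20 = 63260 mm.
Intermediate landings: 7 × 2000 = 14000 mm.
Total developed length = 63260 + 14000 = 77260 mm.
= 77.26 m.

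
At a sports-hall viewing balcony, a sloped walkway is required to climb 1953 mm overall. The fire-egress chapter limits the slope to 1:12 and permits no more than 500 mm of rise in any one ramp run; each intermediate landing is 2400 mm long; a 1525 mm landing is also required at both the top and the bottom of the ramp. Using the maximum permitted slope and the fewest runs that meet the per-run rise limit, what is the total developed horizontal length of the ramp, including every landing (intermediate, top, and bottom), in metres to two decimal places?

33.69 m

1953 / 500 = 3.91, so 4 ramp runs are needed. That means 3 intermediate landings.
Horizontal run for 1953 mm of rise at 1:12 is 1953 × 12 = 23436 mm.
Intermediate landings: 3 × 2400 = 7200 mm.
Top and bottom landings: 2 × 1525 = 3050 mm.
Total = 23436 + 7200 + 3050 = 33686 mm.
= 33.69 m.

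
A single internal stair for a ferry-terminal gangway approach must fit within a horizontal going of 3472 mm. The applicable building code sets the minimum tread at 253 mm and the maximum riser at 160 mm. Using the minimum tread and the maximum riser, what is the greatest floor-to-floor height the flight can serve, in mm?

2240 mm

Treads that fit: ⌊3472 / 253⌋ = 13.
Risers = treads + 1 = 14.
Maximum height = 14 × 160 = 2240 mm.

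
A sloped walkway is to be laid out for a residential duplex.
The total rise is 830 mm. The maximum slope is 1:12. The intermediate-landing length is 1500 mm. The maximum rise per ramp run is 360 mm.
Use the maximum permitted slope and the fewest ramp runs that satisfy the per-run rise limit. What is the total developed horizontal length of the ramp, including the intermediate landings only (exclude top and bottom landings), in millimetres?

12960 mm

⌈830/360⌉ = 3 ramp runs. That means 2 intermediate landings.
Ramp run (horizontal) at 1:12: 830 × 12 = 9960 mm.
Intermediate landings: 2 × 1500 = 3000 mm.
Total developed length = 9960 + 3000 = 12960 mm.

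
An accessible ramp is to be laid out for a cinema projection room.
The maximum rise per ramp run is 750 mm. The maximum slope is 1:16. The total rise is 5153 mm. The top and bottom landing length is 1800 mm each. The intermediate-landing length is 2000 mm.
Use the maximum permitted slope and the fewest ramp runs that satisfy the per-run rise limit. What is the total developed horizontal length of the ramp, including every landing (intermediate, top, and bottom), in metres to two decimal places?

98.05 m

At most 750 each: 5153/750 = 6.87, giving 7 ramp runs. That means 6 intermediate landings.
Ramp run (horizontal) at 1:16: 5153 × 16 = 82448 mm.
Intermediate landings: 6 × 2000 = 12000 mm.
Top and bottom landings: 2 × 1800 = 3600 mm.
Total = 82448 + 12000 + 3600 = 98048 mm.
= 98.05 m.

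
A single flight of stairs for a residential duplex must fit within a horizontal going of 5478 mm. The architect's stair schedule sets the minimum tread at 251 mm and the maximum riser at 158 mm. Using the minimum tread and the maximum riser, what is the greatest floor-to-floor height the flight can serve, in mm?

3476 mm

5478 / 251 = 21.82, so 21 treads fit.
Risers = treads + 1 = 22.
Maximum height = 22 × 158 = 3476 mm.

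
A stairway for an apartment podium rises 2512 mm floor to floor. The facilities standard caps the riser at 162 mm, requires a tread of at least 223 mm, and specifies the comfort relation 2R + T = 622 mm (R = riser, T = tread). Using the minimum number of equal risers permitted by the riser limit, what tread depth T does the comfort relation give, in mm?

308 mm

⌈2512/162⌉ = 16 risers.
Each riser is 2512/16 = 157 mm (≤ 162 mm).
From 2R + T = 622: T = 622 − 314 = 308 mm.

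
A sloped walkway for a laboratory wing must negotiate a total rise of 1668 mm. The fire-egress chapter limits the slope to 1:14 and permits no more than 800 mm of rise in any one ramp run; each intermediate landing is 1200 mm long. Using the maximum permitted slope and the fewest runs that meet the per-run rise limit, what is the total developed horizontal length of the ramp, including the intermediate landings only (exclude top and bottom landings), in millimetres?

25752 mm

⌈1668/800⌉ = 3 ramp runs. That means 2 intermediate landings.
Ramp run (horizontal) at 1:14: 1668 × 14 = 23352 mm.
2 intermediate landings contribute 2 × 1200 = 2400 mm.
Total developed length = 23352 + 2400 = 25752 mm.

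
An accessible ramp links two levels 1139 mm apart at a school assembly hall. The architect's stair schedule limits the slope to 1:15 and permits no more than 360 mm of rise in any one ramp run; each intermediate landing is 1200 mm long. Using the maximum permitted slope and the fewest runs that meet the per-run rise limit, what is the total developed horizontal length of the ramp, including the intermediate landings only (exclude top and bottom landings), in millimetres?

20685 mm

1139 / 360 = 3.16, so 4 ramp runs are needed. That means 3 intermediate landings.
Ramp run (horizontal) at 1:15: 1139 × 15 = 17085 mm.
Intermediate landings: 3 × 1200 = 3600 mm.
Developed length = 17085 + 3600 = 20685 mm.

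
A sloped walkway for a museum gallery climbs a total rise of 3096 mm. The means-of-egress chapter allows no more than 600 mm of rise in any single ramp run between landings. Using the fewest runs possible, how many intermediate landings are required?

3096 / 600 = 5.160 → round up to 6 ramp runs.
6 runs are separated by 5 intermediate landings.

5 intermediate landings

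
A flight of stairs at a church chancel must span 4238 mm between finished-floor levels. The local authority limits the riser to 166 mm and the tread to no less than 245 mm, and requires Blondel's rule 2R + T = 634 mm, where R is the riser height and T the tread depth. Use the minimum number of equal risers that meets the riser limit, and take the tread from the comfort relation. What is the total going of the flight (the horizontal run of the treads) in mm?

7700 mm

4238 / 166 = 25.530 → round up to 26 risers.
Each riser is 4238/26 = 163 mm (≤ 166 mm).
Tread T = 634 − 2 × 163 = 308 mm (≥ 245 mm).
26 risers give 25 treads; going = 25 × 308 = 7700 mm.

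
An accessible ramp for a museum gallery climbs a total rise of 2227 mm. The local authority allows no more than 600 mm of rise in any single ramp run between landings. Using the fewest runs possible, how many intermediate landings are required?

2227 / 600 = 3.71, so 4 ramp runs are needed.
4 runs are separated by 3 intermediate landings.

3 intermediate landings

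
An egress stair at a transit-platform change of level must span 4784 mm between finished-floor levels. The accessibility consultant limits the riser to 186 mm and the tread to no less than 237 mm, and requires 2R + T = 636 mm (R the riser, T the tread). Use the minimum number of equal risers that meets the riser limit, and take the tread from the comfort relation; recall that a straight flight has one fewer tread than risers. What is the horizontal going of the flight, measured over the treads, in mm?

At most 186 each: 4784/186 = 25.72, giving 26 risers.
Each riser is 4784/26 = 184 mm (≤ 186 mm).
From 2R + T = 636: T = 636 − 368 = 268 mm.
Going = (26 − 1) × 268 = 6700 mm.

6700 mm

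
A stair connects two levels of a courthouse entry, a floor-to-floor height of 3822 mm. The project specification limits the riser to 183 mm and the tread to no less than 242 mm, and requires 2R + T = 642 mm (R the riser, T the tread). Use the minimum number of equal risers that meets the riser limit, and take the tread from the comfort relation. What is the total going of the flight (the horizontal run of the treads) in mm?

5560 mm

3822 / 183 = 20.89, so 21 risers are needed.
R = 3822 ÷ 21 = 182 mm.
T = 642 − 2·182 = 278 mm, which satisfies the 242 mm minimum.
21 risers give 20 treads; going = 20 × 278 = 5560 mm.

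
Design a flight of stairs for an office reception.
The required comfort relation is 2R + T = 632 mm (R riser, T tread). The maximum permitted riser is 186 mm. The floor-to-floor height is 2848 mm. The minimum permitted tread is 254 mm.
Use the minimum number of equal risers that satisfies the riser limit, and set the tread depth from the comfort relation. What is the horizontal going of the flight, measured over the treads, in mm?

4140 mm

⌈2848/186⌉ = 16 risers.
Each riser is 2848/16 = 178 mm (≤ 186 mm).
From 2R + T = 632: T = 632 − 356 = 276 mm.
Treads = 16 − 1 = 15; going = 15 × 276 = 4140 mm.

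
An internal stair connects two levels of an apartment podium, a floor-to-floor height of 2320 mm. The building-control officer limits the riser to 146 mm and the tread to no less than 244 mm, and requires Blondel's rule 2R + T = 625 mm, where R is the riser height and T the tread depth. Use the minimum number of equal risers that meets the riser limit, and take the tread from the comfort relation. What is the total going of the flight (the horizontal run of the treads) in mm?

At most 146 each: 2320/146 = 15.89, giving 16 risers.
Riser R = 2320 / 16 = 145 mm, within the 146 mm limit.
T = 625 − 2·145 = 335 mm, which satisfies the 244 mm minimum.
16 risers give 15 treads; going = 15 × 335 = 5025 mm.

5025 mm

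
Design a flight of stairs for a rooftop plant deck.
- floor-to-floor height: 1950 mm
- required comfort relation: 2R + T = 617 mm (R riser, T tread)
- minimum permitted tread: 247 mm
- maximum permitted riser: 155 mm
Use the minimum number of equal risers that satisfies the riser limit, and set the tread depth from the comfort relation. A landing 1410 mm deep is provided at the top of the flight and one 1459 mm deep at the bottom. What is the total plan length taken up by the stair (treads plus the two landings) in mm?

1950 / 155 = 12.581 → round up to 13 risers.
Riser R = 1950 / 13 = 150 mm, within the 155 mm limit.
From 2R + T = 617: T = 617 − 300 = 317 mm.
Treads = 13 − 1 = 12; going = 12 × 317 = 3804 mm.
Add landings: 3804 + 1410 + 1459 = 6673 mm.

6673 mm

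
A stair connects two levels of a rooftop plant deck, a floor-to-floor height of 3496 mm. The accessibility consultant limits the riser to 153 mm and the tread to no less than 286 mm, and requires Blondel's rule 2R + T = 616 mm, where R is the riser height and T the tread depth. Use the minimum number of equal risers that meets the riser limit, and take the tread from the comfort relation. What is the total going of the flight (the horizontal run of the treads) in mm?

6864 mm

3496 / 153 = 22.85, so 23 risers are needed.
Each riser is 3496/23 = 152 mm (≤ 153 mm).
Tread T = 616 − 2 × 152 = 312 mm (≥ 286 mm).
23 risers give 22 treads; going = 22 × 312 = 6864 mm.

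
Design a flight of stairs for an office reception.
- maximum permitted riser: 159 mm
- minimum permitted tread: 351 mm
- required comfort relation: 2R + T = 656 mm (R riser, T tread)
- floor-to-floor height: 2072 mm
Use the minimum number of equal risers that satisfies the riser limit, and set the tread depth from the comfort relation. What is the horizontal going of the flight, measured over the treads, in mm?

4680 mm

2072 / 159 = 13.03, so 14 risers are needed.
Each riser is 2072/14 = 148 mm (≤ 159 mm).
From 2R + T = 656: T = 656 − 296 = 360 mm.
Going = (14 − 1) × 360 = 4680 mm.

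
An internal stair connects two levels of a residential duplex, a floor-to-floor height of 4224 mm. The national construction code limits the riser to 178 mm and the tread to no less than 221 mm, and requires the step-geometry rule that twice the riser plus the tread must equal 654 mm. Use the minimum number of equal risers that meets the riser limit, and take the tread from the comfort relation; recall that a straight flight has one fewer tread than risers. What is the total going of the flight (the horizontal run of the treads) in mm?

6946 mm

4224 / 178 = 23.730 → round up to 24 risers.
R = 4224 ÷ 24 = 176 mm.
T = 654 − 2·176 = 302 mm, which satisfies the 221 mm minimum.
Treads = 24 − 1 = 23; going = 23 × 302 = 6946 mm.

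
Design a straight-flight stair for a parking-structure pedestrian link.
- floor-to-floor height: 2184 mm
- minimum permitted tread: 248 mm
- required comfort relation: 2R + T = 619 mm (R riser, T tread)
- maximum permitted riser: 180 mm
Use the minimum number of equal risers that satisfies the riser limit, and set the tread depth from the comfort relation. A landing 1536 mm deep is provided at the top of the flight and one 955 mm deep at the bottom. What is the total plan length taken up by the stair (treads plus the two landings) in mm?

2184 / 180 = 12.13, so 13 risers are needed.
R = 2184 ÷ 13 = 168 mm.
Tread T = 619 − 2 × 168 = 283 mm (≥ 248 mm).
13 risers give 12 treads; going = 12 × 283 = 3396 mm.
Enclosure = 3396 + 1536 + 955 = 5887 mm.

5887 mm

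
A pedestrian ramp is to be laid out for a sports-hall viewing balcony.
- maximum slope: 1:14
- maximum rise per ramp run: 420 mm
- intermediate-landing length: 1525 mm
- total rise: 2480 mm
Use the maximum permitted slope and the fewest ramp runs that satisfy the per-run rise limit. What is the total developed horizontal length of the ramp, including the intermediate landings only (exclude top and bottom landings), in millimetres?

At most 420 each: 2480/420 = 5.90, giving 6 ramp runs. That means 5 intermediate landings.
Horizontal run for 2480 mm of rise at 1:14 is 2480 × 14 = 34720 mm.
5 intermediate landings contribute 5 × 1525 = 7625 mm.
Total developed length = 34720 + 7625 = 42345 mm.

42345 mm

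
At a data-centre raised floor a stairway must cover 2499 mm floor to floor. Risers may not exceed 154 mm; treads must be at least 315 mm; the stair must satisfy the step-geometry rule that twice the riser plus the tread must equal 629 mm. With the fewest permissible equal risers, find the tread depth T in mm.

⌈2499/154⌉ = 17 risers.
Riser R = 2499 / 17 = 147 mm, within the 154 mm limit.
T = 629 − 2·147 = 335 mm, which satisfies the 315 mm minimum.

335 mm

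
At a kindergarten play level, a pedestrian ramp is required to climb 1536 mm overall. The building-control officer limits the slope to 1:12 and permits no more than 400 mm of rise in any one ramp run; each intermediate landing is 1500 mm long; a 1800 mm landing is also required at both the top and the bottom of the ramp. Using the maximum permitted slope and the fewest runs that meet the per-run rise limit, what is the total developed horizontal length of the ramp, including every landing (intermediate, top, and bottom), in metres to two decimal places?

At most 400 each: 1536/400 = 3.84, giving 4 ramp runs. That means 3 intermediate landings.
Horizontal run for 1536 mm of rise at 1:12 is 1536 × 12 = 18432 mm.
Intermediate landings: 3 × 1500 = 4500 mm.
Top and bottom landings: 2 × 1800 = 3600 mm.
Total = 18432 + 4500 + 3600 = 26532 mm.
= 26.53 m.

26.53 m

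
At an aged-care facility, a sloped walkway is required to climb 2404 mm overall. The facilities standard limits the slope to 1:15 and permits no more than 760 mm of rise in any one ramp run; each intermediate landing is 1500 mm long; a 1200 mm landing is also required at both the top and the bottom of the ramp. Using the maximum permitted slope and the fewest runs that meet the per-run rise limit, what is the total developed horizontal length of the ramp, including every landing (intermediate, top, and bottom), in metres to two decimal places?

2404 / 760 = 3.163 → round up to 4 ramp runs. That means 3 intermediate landings.
Horizontal run for 2404 mm of rise at 1:15 is 2404 × 15 = 36060 mm.
Intermediate landings: 3 × 1500 = 4500 mm.
Top and bottom landings: 2 × 1200 = 2400 mm.
Total = 36060 + 4500 + 2400 = 42960 mm.
= 42.96 m.

42.96 m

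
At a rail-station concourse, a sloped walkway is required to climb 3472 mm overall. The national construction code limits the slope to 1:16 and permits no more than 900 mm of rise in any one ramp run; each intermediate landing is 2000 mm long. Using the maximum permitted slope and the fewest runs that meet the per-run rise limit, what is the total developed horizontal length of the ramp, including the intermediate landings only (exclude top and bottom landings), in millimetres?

3472 / 900 = 3.858 → round up to 4 ramp runs. That means 3 intermediate landings.
Horizontal run for 3472 mm of rise at 1:16 is 3472 × 16 = 55552 mm.
3 intermediate landings contribute 3 × 2000 = 6000 mm.
Total developed length = 55552 + 6000 = 61552 mm.

61552 mm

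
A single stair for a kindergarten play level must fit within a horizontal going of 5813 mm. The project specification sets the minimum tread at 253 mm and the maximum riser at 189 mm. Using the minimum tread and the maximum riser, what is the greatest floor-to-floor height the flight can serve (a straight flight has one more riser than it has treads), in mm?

5813 / 253 = 22.98, so 22 treads fit.
Risers = treads + 1 = 23.
Maximum height = 23 × 189 = 4347 mm.

4347 mm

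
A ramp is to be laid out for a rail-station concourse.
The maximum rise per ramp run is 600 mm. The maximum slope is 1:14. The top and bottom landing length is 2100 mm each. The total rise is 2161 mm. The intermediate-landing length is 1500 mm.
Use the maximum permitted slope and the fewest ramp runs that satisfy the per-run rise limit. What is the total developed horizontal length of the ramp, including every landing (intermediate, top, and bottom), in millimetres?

38954 mm

At most 600 each: 2161/600 = 3.60, giving 4 ramp runs. That means 3 intermediate landings.
Ramp run (horizontal) at 1:14: 2161 × 14 = 30254 mm.
Intermediate landings: 3 × 1500 = 4500 mm.
Top and bottom landings: 2 × 2100 = 4200 mm.
Total = 30254 + 4500 + 4200 = 38954 mm.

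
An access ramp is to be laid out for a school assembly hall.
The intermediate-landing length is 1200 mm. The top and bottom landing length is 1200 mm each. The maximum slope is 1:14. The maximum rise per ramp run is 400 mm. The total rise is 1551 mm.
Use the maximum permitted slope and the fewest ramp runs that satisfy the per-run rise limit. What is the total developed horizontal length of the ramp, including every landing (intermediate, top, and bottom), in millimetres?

⌈1551/400⌉ = 4 ramp runs. That means 3 intermediate landings.
Ramp run (horizontal) at 1:14: 1551 × 14 = 21714 mm.
Intermediate landings: 3 × 1200 = 3600 mm.
Top and bottom landings: 2 × 1200 = 2400 mm.
Total = 21714 + 3600 + 2400 = 27714 mm.

27714 mm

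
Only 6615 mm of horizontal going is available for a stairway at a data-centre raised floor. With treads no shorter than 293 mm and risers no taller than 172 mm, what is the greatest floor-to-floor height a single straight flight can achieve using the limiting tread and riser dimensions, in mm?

6615 / 293 = 22.58, so 22 treads fit.
Risers = treads + 1 = 23.
Maximum height = 23 × 172 = 3956 mm.

3956 mm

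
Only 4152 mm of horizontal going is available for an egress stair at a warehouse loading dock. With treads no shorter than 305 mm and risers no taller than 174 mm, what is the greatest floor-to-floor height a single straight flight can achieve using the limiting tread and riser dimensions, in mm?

2436 mm

Treads that fit: ⌊4152 / 305⌋ = 13.
Risers = treads + 1 = 14.
Maximum height = 14 × 174 = 2436 mm.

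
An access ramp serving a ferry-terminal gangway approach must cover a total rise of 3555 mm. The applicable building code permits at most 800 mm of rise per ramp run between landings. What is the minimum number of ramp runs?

At most 800 each: 3555/800 = 4.44, giving 5 ramp runs.

5 runs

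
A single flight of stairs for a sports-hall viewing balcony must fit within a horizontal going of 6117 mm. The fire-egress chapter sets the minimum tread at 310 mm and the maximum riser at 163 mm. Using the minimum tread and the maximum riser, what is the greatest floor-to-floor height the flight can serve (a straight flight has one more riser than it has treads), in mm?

Treads that fit: ⌊6117 / 310⌋ = 19.
Risers = treads + 1 = 20.
Maximum height = 20 × 163 = 3260 mm.

3260 mm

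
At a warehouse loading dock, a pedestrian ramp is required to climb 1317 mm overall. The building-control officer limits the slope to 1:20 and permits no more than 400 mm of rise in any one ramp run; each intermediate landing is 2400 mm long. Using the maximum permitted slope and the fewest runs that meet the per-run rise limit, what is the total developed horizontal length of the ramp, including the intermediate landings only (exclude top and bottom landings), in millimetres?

33540 mm

⌈1317/400⌉ = 4 ramp runs. That means 3 intermediate landings.
Ramp run (horizontal) at 1:20: 1317 × 20 = 26340 mm.
3 intermediate landings contribute 3 × 2400 = 7200 mm.
Total developed length = 26340 + 7200 = 33540 mm.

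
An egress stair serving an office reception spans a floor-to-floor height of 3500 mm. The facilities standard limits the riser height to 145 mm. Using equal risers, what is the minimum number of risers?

25 risers

3500 / 145 = 24.14, so 25 risers are needed.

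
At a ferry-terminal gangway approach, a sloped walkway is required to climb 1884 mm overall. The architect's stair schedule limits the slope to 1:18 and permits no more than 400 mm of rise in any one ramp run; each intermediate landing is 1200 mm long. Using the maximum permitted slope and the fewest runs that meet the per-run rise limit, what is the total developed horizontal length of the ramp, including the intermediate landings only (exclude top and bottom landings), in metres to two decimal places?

38.71 m

1884 / 400 = 4.71, so 5 ramp runs are needed. That means 4 intermediate landings.
Horizontal run for 1884 mm of rise at 1:18 is 1884 × 18 = 33912 mm.
4 intermediate landings contribute 4 × 1200 = 4800 mm.
Total developed length = 33912 + 4800 = 38712 mm.
= 38.71 m.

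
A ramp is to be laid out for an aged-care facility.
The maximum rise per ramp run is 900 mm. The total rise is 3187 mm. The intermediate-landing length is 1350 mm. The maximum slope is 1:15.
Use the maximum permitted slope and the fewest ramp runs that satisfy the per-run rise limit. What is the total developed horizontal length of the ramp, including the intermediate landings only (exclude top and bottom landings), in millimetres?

51855 mm

At most 900 each: 3187/900 = 3.54, giving 4 ramp runs. That means 3 intermediate landings.
Horizontal run for 3187 mm of rise at 1:15 is 3187 × 15 = 47805 mm.
3 intermediate landings contribute 3 × 1350 = 4050 mm.
Developed length = 47805 + 4050 = 51855 mm.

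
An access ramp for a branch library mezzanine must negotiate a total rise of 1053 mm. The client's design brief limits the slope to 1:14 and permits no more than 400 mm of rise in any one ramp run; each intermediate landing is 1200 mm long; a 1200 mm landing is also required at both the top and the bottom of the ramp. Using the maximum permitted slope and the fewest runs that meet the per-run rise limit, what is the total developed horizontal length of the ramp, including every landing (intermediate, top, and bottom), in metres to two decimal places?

19.54 m

1053 / 400 = 2.63, so 3 ramp runs are needed. That means 2 intermediate landings.
Horizontal run for 1053 mm of rise at 1:14 is 1053 × 14 = 14742 mm.
Intermediate landings: 2 × 1200 = 2400 mm.
Top and bottom landings: 2 × 1200 = 2400 mm.
Total = 14742 + 2400 + 2400 = 19542 mm.
= 19.54 m.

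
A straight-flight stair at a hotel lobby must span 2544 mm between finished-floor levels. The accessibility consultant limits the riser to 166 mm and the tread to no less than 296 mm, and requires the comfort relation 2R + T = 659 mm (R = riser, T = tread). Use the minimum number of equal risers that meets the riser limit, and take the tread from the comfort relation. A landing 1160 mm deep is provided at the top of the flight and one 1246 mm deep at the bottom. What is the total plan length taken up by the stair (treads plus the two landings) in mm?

7521 mm

2544 / 166 = 15.33, so 16 risers are needed.
Each riser is 2544/16 = 159 mm (≤ 166 mm).
T = 659 − 2·159 = 341 mm, which satisfies the 296 mm minimum.
16 risers give 15 treads; going = 15 × 341 = 5115 mm.
Add landings: 5115 + 1160 + 1246 = 7521 mm.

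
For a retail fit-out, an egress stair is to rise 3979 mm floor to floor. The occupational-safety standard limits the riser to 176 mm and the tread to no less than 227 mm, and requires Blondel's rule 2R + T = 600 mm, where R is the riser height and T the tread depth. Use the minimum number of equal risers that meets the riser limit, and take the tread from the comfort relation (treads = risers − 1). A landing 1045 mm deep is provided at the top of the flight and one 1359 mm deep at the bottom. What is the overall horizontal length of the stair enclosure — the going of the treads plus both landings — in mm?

7992 mm

⌈3979/176⌉ = 23 risers.
Riser R = 3979 / 23 = 173 mm, within the 176 mm limit.
From 2R + T = 600: T = 600 − 346 = 254 mm.
Treads = 23 − 1 = 22; going = 22 × 254 = 5588 mm.
Enclosure = 5588 + 1045 + 1359 = 7992 mm.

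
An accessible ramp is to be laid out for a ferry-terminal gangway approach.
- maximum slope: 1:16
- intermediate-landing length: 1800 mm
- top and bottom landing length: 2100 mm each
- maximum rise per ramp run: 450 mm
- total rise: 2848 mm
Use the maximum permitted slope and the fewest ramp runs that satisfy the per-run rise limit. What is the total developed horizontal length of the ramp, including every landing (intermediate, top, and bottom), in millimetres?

2848 / 450 = 6.329 → round up to 7 ramp runs. That means 6 intermediate landings.
Horizontal run for 2848 mm of rise at 1:16 is 2848 × 16 = 45568 mm.
Intermediate landings: 6 × 1800 = 10800 mm.
Top and bottom landings: 2 × 2100 = 4200 mm.
Total = 45568 + 10800 + 4200 = 60568 mm.

60568 mm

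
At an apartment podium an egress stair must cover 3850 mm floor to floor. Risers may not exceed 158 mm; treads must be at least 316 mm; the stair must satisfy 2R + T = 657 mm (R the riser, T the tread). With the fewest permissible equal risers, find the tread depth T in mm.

3850 / 158 = 24.37, so 25 risers are needed.
Riser R = 3850 / 25 = 154 mm, within the 158 mm limit.
Tread T = 657 − 2 × 154 = 349 mm (≥ 316 mm).

349 mm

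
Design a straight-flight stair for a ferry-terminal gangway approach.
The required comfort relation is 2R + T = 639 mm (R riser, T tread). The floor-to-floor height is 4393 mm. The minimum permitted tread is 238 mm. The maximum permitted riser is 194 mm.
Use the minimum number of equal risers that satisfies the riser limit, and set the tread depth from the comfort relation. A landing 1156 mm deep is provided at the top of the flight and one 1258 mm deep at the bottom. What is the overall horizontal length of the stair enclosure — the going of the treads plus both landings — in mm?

8068 mm

4393 / 194 = 22.64, so 23 risers are needed.
Riser R = 4393 / 23 = 191 mm, within the 194 mm limit.
From 2R + T = 639: T = 639 − 382 = 257 mm.
Treads = 23 − 1 = 22; going = 22 × 257 = 5654 mm.
Add landings: 5654 + 1156 + 1258 = 8068 mm.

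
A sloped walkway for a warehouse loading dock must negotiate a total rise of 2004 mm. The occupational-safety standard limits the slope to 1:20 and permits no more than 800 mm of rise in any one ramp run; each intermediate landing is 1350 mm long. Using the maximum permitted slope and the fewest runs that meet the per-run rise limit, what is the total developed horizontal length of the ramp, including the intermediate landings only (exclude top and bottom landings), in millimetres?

At most 800 each: 2004/800 = 2.50, giving 3 ramp runs. That means 2 intermediate landings.
Ramp run (horizontal) at 1:20: 2004 × 20 = 40080 mm.
Intermediate landings: 2 × 1350 = 2700 mm.
Total developed length = 40080 + 2700 = 42780 mm.

42780 mm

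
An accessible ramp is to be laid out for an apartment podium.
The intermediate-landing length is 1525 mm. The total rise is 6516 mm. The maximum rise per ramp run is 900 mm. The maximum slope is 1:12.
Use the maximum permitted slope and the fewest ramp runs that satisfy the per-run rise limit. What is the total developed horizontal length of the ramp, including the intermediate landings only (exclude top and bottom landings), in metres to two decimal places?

⌈6516/900⌉ = 8 ramp runs. That means 7 intermediate landings.
Horizontal run for 6516 mm of rise at 1:12 is 6516 × 12 = 78192 mm.
Intermediate landings: 7 × 1525 = 10675 mm.
Developed length = 78192 + 10675 = 88867 mm.
= 88.87 m.

88.87 m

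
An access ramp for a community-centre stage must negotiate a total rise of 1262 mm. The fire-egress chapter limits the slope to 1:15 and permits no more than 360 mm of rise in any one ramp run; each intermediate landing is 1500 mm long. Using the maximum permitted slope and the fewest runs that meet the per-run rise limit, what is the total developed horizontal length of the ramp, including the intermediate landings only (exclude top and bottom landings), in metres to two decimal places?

1262 / 360 = 3.506 → round up to 4 ramp runs. That means 3 intermediate landings.
Horizontal run for 1262 mm of rise at 1:15 is 1262 × 15 = 18930 mm.
Intermediate landings: 3 × 1500 = 4500 mm.
Developed length = 18930 + 4500 = 23430 mm.
= 23.43 m.

23.43 m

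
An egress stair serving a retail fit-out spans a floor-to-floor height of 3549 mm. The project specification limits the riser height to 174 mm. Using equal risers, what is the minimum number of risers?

21 risers

At most 174 each: 3549/174 = 20.40, giving 21 risers.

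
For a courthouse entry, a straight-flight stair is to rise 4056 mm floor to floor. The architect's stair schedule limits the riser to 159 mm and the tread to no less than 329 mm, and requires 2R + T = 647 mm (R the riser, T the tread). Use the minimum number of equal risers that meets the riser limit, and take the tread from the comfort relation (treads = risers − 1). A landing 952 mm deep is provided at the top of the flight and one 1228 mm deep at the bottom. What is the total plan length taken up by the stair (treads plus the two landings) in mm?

⌈4056/159⌉ = 26 risers.
R = 4056 ÷ 26 = 156 mm.
T = 647 − 2·156 = 335 mm, which satisfies the 329 mm minimum.
Going = (26 − 1) × 335 = 8375 mm.
Add landings: 8375 + 952 + 1228 = 10555 mm.

10555 mm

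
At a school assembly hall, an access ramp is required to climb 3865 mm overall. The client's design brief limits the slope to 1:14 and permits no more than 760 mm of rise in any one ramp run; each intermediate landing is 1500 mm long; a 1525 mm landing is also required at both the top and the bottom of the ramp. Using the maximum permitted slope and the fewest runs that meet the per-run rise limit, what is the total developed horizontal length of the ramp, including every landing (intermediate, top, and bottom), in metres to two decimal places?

⌈3865/760⌉ = 6 ramp runs. That means 5 intermediate landings.
Ramp run (horizontal) at 1:14: 3865 × 14 = 54110 mm.
Intermediate landings: 5 × 1500 = 7500 mm.
Top and bottom landings: 2 × 1525 = 3050 mm.
Total = 54110 + 7500 + 3050 = 64660 mm.
= 64.66 m.

64.66 m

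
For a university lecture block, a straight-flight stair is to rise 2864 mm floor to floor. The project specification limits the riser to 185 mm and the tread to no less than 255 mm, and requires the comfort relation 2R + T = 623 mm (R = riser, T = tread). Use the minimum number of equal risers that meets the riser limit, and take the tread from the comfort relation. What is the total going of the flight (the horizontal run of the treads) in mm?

2864 / 185 = 15.481 → round up to 16 risers.
R = 2864 ÷ 16 = 179 mm.
Tread T = 623 − 2 × 179 = 265 mm (≥ 255 mm).
16 risers give 15 treads; going = 15 × 265 = 3975 mm.

3975 mm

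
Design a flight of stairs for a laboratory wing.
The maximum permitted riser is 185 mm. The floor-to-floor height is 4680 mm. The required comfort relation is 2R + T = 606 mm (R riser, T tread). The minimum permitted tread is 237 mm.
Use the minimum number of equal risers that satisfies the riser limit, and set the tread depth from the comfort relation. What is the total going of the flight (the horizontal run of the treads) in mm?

⌈4680/185⌉ = 26 risers.
R = 4680 ÷ 26 = 180 mm.
T = 606 − 2·180 = 246 mm, which satisfies the 237 mm minimum.
Going = (26 − 1) × 246 = 6150 mm.

6150 mm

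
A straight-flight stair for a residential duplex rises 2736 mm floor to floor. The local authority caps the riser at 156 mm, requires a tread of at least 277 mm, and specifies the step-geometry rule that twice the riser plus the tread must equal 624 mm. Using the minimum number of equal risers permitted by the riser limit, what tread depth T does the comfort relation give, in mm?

At most 156 each: 2736/156 = 17.54, giving 18 risers.
Riser R = 2736 / 18 = 152 mm, within the 156 mm limit.
T = 624 − 2·152 = 320 mm, which satisfies the 277 mm minimum.

320 mm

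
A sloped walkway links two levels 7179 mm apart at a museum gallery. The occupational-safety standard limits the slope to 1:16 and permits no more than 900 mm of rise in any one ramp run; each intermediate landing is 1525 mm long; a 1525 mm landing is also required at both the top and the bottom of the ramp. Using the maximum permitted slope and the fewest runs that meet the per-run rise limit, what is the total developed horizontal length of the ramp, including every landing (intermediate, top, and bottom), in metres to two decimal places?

128.59 m

7179 / 900 = 7.98, so 8 ramp runs are needed. That means 7 intermediate landings.
Horizontal run for 7179 mm of rise at 1:16 is 7179 × 16 = 114864 mm.
Intermediate landings: 7 × 1525 = 10675 mm.
Top and bottom landings: 2 × 1525 = 3050 mm.
Total = 114864 + 10675 + 3050 = 128589 mm.
= 128.59 m.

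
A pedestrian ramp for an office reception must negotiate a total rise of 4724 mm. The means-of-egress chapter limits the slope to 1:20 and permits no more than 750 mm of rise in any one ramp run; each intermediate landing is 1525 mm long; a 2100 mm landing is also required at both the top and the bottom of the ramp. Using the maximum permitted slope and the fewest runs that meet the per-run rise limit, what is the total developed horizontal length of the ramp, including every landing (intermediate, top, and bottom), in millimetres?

107830 mm

4724 / 750 = 6.299 → round up to 7 ramp runs. That means 6 intermediate landings.
Horizontal run for 4724 mm of rise at 1:20 is 4724 × 20 = 94480 mm.
Intermediate landings: 6 × 1525 = 9150 mm.
Top and bottom landings: 2 × 2100 = 4200 mm.
Total = 94480 + 9150 + 4200 = 107830 mm.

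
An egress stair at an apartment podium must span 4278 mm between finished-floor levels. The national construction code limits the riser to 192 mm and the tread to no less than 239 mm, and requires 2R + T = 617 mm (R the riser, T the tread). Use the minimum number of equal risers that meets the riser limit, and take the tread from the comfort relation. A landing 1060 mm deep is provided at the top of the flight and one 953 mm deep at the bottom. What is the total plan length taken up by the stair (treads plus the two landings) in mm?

⌈4278/192⌉ = 23 risers.
Riser R = 4278 / 23 = 186 mm, within the 192 mm limit.
From 2R + T = 617: T = 617 − 372 = 245 mm.
Going = (23 − 1) × 245 = 5390 mm.
Add landings: 5390 + 1060 + 953 = 7403 mm.

7403 mm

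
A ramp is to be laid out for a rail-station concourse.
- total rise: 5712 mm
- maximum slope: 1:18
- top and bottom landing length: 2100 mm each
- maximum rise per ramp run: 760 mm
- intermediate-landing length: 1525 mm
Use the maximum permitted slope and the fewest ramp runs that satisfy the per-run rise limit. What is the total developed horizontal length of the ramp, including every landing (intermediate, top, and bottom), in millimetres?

5712 / 760 = 7.52, so 8 ramp runs are needed. That means 7 intermediate landings.
Horizontal run for 5712 mm of rise at 1:18 is 5712 × 18 = 102816 mm.
7 intermediate landings contribute 7 × 1525 = 10675 mm.
Top and bottom landings: 2 × 2100 = 4200 mm.
Total = 102816 + 10675 + 4200 = 117691 mm.

117691 mm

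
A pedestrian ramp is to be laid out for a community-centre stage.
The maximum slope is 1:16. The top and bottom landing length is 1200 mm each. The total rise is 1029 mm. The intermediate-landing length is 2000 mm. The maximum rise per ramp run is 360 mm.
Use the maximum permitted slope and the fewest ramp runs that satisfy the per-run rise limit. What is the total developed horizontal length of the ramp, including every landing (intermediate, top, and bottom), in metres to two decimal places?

22.86 m

⌈1029/360⌉ = 3 ramp runs. That means 2 intermediate landings.
Ramp run (horizontal) at 1:16: 1029 × 16 = 16464 mm.
2 intermediate landings contribute 2 × 2000 = 4000 mm.
Top and bottom landings: 2 × 1200 = 2400 mm.
Total = 16464 + 4000 + 2400 = 22864 mm.
= 22.86 m.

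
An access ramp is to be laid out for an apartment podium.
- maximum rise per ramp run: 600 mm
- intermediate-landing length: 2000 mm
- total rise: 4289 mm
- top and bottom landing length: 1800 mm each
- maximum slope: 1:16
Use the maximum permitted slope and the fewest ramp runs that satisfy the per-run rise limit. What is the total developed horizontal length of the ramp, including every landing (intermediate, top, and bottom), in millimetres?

4289 / 600 = 7.148 → round up to 8 ramp runs. That means 7 intermediate landings.
Ramp run (horizontal) at 1:16: 4289 × 16 = 68624 mm.
7 intermediate landings contribute 7 × 2000 = 14000 mm.
Top and bottom landings: 2 × 1800 = 3600 mm.
Total = 68624 + 14000 + 3600 = 86224 mm.

86224 mm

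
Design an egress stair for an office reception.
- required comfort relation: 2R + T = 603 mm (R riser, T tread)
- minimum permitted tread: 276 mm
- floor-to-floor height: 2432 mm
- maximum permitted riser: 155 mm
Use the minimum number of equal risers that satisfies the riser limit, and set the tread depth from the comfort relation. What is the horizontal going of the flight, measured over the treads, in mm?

⌈2432/155⌉ = 16 risers.
Riser R = 2432 / 16 = 152 mm, within the 155 mm limit.
Tread T = 603 − 2 × 152 = 299 mm (≥ 276 mm).
16 risers give 15 treads; going = 15 × 299 = 4485 mm.

4485 mm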